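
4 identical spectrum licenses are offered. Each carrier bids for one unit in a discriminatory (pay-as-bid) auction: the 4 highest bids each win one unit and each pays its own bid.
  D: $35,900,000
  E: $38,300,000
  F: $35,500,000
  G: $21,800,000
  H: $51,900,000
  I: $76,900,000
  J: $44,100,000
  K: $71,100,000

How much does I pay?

Bids ranked high→low: 76,900,000 (I), 71,100,000 (K), 51,900,000 (H), 44,100,000 (J), 38,300,000 (E), 35,900,000 (D), …
Top 4: I, K, H, J.
I wins → own bid $76,900,000.

I pays $76,900,000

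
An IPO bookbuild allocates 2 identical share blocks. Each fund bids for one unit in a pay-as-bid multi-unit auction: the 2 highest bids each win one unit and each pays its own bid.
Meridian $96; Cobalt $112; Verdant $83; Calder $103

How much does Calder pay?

Calder pays $103

Bids ranked high→low: 112 (Cobalt), 103 (Calder), 96 (Meridian), 83 (Verdant)
Winners (2 units): Cobalt, Calder.
Calder wins → own bid $103.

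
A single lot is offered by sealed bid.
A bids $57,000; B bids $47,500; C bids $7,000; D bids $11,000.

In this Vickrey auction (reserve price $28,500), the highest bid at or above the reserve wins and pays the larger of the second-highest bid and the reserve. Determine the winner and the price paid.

Bids ranked: 57,000 (A) > 47,500 (B) > 11,000 (D) > 7,000 (C)
Highest eligible bid: A at $57,000.
Second-highest bid $47,500 exceeds the reserve $28,500 → payment $47,500.

A pays $47,500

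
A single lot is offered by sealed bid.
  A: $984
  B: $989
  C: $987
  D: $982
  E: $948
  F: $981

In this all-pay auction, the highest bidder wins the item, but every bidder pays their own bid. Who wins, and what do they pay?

B pays $989

Sorting bids: 989 (B) > 987 (C) > 984 (A) > 982 (D) > 981 (F) > 948 (E)
B wins with the top bid; all bids are sunk regardless.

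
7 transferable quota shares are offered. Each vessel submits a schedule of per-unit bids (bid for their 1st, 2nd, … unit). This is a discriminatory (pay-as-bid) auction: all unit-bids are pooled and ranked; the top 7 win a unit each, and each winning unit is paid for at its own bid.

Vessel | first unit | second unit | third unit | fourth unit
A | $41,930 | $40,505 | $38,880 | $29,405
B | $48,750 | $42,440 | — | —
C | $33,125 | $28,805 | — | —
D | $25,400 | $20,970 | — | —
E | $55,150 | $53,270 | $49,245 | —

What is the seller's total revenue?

All unit-bids, highest first — top 7: 55,150 (E-1), 53,270 (E-2), 49,245 (E-3), 48,750 (B-1), 42,440 (B-2), 41,930 (A-1), 40,505 (A-2)
Next rejected bid: $38,880 (not a price — pay-as-bid).
Each winning unit pays its own bid.
Revenue = 55,150 + 53,270 + 49,245 + 48,750 + 42,440 + 41,930 + 40,505 = $331,290.

Total revenue: $331,290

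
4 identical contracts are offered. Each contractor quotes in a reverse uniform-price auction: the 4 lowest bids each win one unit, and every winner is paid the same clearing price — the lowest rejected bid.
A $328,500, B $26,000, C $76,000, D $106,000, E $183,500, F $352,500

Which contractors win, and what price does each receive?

B, C, D, E; each is paid $328,500

Sorting: 26,000 (B), 76,000 (C), 106,000 (D), 183,500 (E), 328,500 (A), 352,500 (F)
Lowest 4: B, C, D, E.
Lowest unsuccessful bid: $328,500 → clearing price.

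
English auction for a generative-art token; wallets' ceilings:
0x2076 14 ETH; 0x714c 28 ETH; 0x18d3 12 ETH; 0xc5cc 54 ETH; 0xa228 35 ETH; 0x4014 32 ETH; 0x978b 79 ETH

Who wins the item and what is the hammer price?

0x978b wins at 54 ETH

Limits ranked: 79 (0x978b) > 54 (0xc5cc) > 35 (0xa228) > 32 (0x4014) > 28 (0x714c) > 14 (0x2076) > …
0xc5cc is the last rival to drop out, at 54 ETH; 0x978b remains and wins at that price.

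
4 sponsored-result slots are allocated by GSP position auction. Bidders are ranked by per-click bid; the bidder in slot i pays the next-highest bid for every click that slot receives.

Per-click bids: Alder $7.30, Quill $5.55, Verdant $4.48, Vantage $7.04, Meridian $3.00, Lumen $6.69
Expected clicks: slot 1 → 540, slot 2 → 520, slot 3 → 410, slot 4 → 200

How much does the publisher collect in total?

Total revenue: $10451.90

Per-click bids in order: $7.30 (Alder) > $7.04 (Vantage) > $6.69 (Lumen) > $5.55 (Quill) > $4.48 (Verdant) > …
Slot 1: Alder pays $7.04 × 540 = $3801.60
Slot 2: Vantage pays $6.69 × 520 = $3478.80
Slot 3: Lumen pays $5.55 × 410 = $2275.50
Slot 4: Quill pays $4.48 × 200 = $896.00
Total = $10451.90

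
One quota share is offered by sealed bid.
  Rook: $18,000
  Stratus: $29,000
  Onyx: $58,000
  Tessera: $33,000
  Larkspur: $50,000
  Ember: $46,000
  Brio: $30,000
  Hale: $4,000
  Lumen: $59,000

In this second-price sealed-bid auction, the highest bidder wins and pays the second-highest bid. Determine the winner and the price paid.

Bids ranked: 59,000 (Lumen) > 58,000 (Onyx) > 50,000 (Larkspur) > 46,000 (Ember) > 33,000 (Tessera) > 30,000 (Brio) > …
Second-price: Lumen pays Onyx's bid of $58,000.

Lumen pays $58,000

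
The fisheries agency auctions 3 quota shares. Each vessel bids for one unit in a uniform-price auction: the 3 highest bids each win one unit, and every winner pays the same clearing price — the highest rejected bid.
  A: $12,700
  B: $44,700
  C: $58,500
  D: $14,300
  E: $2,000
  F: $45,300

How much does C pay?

Ordering the bids: 58,500 (C), 45,300 (F), 44,700 (B), 14,300 (D), 12,700 (A), …
The 3 highest are C, F, B.
First losing bid is D's $14,300, which sets the uniform price.
C wins → pays $14,300.

C pays $14,300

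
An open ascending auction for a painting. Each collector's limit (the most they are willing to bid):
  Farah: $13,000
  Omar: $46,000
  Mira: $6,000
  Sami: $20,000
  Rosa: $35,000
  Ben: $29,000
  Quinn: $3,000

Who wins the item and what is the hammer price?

Limits ranked: 46,000 (Omar) > 35,000 (Rosa) > 29,000 (Ben) > 20,000 (Sami) > 13,000 (Farah) > 6,000 (Mira) > …
Once the price passes $35,000, only Omar is left; the hammer falls at Rosa's limit of $35,000.

Omar wins at $35,000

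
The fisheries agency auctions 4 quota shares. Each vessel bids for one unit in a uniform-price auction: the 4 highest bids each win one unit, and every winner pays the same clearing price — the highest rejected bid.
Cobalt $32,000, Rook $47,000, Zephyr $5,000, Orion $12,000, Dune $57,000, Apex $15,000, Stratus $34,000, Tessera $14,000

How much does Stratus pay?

Ordering the bids: 57,000 (Dune), 47,000 (Rook), 34,000 (Stratus), 32,000 (Cobalt), 15,000 (Apex), 14,000 (Tessera), …
The 4 highest are Dune, Rook, Stratus, Cobalt.
First losing bid is Apex's $15,000, which sets the uniform price.
Stratus wins → pays $15,000.

Stratus pays $15,000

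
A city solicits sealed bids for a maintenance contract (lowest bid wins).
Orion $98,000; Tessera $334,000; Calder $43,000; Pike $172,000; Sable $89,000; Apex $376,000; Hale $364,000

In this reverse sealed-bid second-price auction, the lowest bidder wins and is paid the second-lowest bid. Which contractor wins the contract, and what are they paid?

Calder is paid $89,000

Rule: the lowest bidder wins and is paid the second-lowest bid.
Sorting bids: 43,000 (Calder) < 89,000 (Sable) < 98,000 (Orion) < 172,000 (Pike) < 334,000 (Tessera) < 364,000 (Hale) < …
Second-price: Calder is paid Sable's bid of $89,000.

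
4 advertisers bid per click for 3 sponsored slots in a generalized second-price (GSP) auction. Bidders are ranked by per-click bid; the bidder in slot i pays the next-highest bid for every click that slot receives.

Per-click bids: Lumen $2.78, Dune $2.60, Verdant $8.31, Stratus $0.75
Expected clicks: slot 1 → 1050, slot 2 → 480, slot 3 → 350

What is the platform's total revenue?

Sorting advertisers: $8.31 (Verdant) > $2.78 (Lumen) > $2.60 (Dune) > $0.75 (Stratus)
Slot 1: Verdant pays $2.78 × 1050 = $2919.00
Slot 2: Lumen pays $2.60 × 480 = $1248.00
Slot 3: Dune pays $0.75 × 350 = $262.50
Total = $4429.50

Total revenue: $4429.50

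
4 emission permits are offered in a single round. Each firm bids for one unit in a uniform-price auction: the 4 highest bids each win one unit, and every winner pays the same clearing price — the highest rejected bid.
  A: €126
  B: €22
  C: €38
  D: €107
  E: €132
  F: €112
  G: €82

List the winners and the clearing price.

E, A, F, D; each pays €82

Bids ranked high→low: 132 (E), 126 (A), 112 (F), 107 (D), 82 (G), 38 (C), …
Top 4: E, A, F, D.
Clearing price = highest rejected bid = €82.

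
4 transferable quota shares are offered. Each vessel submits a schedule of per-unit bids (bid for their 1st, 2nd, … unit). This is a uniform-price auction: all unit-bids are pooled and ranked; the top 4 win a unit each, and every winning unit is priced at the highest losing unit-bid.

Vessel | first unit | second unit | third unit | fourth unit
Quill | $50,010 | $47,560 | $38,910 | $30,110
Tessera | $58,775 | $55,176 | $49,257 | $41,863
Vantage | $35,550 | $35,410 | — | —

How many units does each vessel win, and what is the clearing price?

Pooled unit-bids ranked (top 4): 58,775 (Tessera-1), 55,176 (Tessera-2), 50,010 (Quill-1), 49,257 (Tessera-3)
The (k+1)-th unit-bid is $47,560.
Allocation: Quill 1, Tessera 3.

Quill 1, Tessera 3; clearing price $47,560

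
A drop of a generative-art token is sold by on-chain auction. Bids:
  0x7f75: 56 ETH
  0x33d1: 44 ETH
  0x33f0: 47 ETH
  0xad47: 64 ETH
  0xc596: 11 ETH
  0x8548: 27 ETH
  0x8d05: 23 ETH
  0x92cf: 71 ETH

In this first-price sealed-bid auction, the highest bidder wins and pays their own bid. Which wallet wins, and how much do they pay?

0x92cf pays 71 ETH

Sorting bids: 71 (0x92cf) > 64 (0xad47) > 56 (0x7f75) > 47 (0x33f0) > 44 (0x33d1) > 27 (0x8548) > …
0x92cf has the highest bid and pays exactly that: 71 ETH.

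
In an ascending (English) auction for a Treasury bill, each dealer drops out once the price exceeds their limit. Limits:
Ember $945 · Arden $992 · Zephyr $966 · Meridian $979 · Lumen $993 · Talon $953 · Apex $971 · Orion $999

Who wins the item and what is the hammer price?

Limits in order: 999 (Orion) > 993 (Lumen) > 992 (Arden) > 979 (Meridian) > 971 (Apex) > 966 (Zephyr) > …
Lumen is the last rival to drop out, at $993; Orion remains and wins at that price.

Orion wins at $993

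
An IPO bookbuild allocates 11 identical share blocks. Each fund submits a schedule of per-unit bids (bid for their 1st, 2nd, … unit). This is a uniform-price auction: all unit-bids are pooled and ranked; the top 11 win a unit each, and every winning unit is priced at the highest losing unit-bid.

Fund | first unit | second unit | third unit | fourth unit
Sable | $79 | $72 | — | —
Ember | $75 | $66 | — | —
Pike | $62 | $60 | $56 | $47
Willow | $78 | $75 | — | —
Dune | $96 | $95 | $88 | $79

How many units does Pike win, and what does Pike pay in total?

Pike: 1 unit, pays $60

All unit-bids, highest first — top 11: 96 (Dune-1), 95 (Dune-2), 88 (Dune-3), 79 (Sable-1), 79 (Dune-4), 78 (Willow-1), 75 (Ember-1), 75 (Willow-2), 72 (Sable-2), 66 (Ember-2), 62 (Pike-1)
First bid not allocated: $60.
Pike wins 1 unit(s) at $60 each.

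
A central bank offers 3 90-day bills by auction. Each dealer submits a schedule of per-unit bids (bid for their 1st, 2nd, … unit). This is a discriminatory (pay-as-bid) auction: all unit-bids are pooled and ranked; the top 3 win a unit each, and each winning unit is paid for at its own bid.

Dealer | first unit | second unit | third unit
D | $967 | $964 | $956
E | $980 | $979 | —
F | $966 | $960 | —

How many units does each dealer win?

Pooled unit-bids ranked (top 3): 980 (E-1), 979 (E-2), 967 (D-1)
Next rejected bid: $966 (not a price — pay-as-bid).
Allocation: D 1, E 2.

D 1, E 2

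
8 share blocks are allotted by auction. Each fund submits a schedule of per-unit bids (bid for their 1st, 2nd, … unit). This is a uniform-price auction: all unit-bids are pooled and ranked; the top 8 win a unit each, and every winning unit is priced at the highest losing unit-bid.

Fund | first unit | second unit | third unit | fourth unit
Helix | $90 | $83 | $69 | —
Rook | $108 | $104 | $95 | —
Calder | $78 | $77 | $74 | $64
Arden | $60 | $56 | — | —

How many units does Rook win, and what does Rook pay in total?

Rook: 3 units, pays $207

All unit-bids, highest first — top 8: 108 (Rook-1), 104 (Rook-2), 95 (Rook-3), 90 (Helix-1), 83 (Helix-2), 78 (Calder-1), 77 (Calder-2), 74 (Calder-3)
Highest rejected unit-bid = $69.
Rook wins 3 unit(s) at $69 each.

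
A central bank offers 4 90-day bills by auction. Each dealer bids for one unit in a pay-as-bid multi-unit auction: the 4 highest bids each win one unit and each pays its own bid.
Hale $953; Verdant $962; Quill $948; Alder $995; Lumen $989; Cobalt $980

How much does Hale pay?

Ordering the bids: 995 (Alder), 989 (Lumen), 980 (Cobalt), 962 (Verdant), 953 (Hale), 948 (Quill)
Winners (4 units): Alder, Lumen, Cobalt, Verdant.
Hale does not win → $0.

Hale pays $0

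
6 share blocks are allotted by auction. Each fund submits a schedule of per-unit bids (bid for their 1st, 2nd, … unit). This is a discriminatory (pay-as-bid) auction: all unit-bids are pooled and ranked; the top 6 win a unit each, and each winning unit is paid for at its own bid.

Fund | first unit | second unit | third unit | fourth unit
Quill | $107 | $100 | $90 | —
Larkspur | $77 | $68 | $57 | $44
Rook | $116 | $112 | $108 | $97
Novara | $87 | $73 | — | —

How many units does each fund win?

Merging the schedules and taking the best 6: 116 (Rook-1), 112 (Rook-2), 108 (Rook-3), 107 (Quill-1), 100 (Quill-2), 97 (Rook-4)
Next rejected bid: $90 (not a price — pay-as-bid).
Allocation: Quill 2, Rook 4.

Quill 2, Rook 4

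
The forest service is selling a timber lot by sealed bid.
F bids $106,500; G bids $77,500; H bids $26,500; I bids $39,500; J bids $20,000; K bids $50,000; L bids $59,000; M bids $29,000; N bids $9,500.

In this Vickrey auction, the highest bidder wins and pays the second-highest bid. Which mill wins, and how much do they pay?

F pays $77,500

Rule: the highest bidder wins and pays the second-highest bid.
Bids ranked: 106,500 (F) > 77,500 (G) > 59,000 (L) > 50,000 (K) > 39,500 (I) > 29,000 (M) > …
F wins with the highest bid; price is set by the runner-up at $77,500.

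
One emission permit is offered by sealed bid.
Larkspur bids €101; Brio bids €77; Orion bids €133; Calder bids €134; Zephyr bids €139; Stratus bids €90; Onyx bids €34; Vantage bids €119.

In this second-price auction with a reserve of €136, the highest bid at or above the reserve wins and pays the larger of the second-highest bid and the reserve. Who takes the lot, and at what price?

Bids in order: 139 (Zephyr) > 134 (Calder) > 133 (Orion) > 119 (Vantage) > 101 (Larkspur) > 90 (Stratus) > …
Highest eligible bid: Zephyr at €139.
Second-highest bid €134 is below the reserve €136, so the reserve binds → payment €136.

Zephyr pays €136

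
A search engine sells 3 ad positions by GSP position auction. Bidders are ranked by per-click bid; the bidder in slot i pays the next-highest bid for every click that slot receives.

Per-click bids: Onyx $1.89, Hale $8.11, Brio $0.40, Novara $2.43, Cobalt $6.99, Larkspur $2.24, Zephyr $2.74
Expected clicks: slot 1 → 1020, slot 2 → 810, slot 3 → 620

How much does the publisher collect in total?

Ranked by bid: $8.11 (Hale) > $6.99 (Cobalt) > $2.74 (Zephyr) > $2.43 (Novara) > …
Slot 1: Hale pays $6.99 × 1020 = $7129.80
Slot 2: Cobalt pays $2.74 × 810 = $2219.40
Slot 3: Zephyr pays $2.43 × 620 = $1506.60
Total = $10855.80

Total revenue: $10855.80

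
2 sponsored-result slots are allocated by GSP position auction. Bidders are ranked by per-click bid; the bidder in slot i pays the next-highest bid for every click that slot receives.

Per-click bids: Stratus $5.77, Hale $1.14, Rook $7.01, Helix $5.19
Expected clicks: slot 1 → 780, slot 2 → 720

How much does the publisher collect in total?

Ranked by bid: $7.01 (Rook) > $5.77 (Stratus) > $5.19 (Helix) > …
Slot 1: Rook pays $5.77 × 780 = $4500.60
Slot 2: Stratus pays $5.19 × 720 = $3736.80
Total = $8237.40

Total revenue: $8237.40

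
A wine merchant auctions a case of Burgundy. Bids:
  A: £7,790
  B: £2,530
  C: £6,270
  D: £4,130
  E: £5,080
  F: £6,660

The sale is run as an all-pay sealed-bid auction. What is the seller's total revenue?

Bids in order: 7,790 (A) > 6,660 (F) > 6,270 (C) > 5,080 (E) > 4,130 (D) > 2,530 (B)
A wins with the top bid; all bids are sunk regardless.
Every bidder forfeits their bid regardless of winning.
Revenue = 7,790 + 2,530 + 6,270 + 4,130 + 5,080 + 6,660 = £32,460.

Total revenue: £32,460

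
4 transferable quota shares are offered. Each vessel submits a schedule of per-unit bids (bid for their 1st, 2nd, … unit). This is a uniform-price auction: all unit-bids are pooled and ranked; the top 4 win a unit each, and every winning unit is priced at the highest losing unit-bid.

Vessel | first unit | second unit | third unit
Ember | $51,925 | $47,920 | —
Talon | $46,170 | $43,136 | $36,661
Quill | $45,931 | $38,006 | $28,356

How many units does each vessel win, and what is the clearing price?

Ember 2, Quill 1, Talon 1; clearing price $43,136

All unit-bids, highest first — top 4: 51,925 (Ember-1), 47,920 (Ember-2), 46,170 (Talon-1), 45,931 (Quill-1)
Highest rejected unit-bid = $43,136.
Allocation: Ember 2, Quill 1, Talon 1.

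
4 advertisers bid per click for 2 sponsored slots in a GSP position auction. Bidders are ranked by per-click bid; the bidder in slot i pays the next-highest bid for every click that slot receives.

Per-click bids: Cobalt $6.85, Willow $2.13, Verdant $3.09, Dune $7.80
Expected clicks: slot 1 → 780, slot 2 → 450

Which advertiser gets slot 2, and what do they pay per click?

Sorting advertisers: $7.80 (Dune) > $6.85 (Cobalt) > $3.09 (Verdant) > …
Slot 2 goes to the second-ranked bidder, Cobalt, who pays the next bid down: $3.09/click.

Cobalt; $3.09 per click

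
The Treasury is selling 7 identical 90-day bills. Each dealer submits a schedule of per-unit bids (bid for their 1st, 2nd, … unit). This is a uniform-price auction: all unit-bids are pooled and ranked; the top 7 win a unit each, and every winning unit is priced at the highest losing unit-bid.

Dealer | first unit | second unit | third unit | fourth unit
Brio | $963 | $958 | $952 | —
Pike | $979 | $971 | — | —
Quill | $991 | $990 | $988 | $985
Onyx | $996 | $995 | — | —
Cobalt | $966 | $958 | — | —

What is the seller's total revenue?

Pooled unit-bids ranked (top 7): 996 (Onyx-1), 995 (Onyx-2), 991 (Quill-1), 990 (Quill-2), 988 (Quill-3), 985 (Quill-4), 979 (Pike-1)
Highest rejected unit-bid = $971.
Allocation: Onyx 2, Pike 1, Quill 4. Every unit priced at $971.
Revenue = 7 × 971 = $6,797.

Total revenue: $6,797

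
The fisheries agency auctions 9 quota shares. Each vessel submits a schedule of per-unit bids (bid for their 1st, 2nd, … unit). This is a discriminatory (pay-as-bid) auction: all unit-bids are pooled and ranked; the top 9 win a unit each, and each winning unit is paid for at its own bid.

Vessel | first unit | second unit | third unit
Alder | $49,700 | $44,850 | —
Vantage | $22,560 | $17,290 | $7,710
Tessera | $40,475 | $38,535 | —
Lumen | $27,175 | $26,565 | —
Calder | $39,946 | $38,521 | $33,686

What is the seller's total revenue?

Total revenue: $339,453

Pooled unit-bids ranked (top 9): 49,700 (Alder-1), 44,850 (Alder-2), 40,475 (Tessera-1), 39,946 (Calder-1), 38,535 (Tessera-2), 38,521 (Calder-2), 33,686 (Calder-3), 27,175 (Lumen-1), 26,565 (Lumen-2)
Next rejected bid: $22,560 (not a price — pay-as-bid).
Each winning unit pays its own bid.
Revenue = 49,700 + 44,850 + 40,475 + 39,946 + 38,535 + 38,521 + 33,686 + 27,175 + 26,565 = $339,453.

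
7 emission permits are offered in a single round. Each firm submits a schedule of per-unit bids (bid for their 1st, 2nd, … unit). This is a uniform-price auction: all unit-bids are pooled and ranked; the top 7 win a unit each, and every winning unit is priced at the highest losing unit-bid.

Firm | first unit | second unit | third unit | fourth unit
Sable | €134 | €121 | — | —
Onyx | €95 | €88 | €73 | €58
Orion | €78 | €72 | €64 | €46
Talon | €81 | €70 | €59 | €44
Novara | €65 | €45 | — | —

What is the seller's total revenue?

Total revenue: €504

Pooled unit-bids ranked (top 7): 134 (Sable-1), 121 (Sable-2), 95 (Onyx-1), 88 (Onyx-2), 81 (Talon-1), 78 (Orion-1), 73 (Onyx-3)
Highest rejected unit-bid = €72.
Allocation: Onyx 3, Orion 1, Sable 2, Talon 1. Every unit priced at €72.
Revenue = 7 × 72 = €504.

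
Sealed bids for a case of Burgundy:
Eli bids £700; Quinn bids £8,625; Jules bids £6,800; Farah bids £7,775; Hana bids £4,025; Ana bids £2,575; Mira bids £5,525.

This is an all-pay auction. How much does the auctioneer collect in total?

Total revenue: £36,025

Bids ranked: 8,625 (Quinn) > 7,775 (Farah) > 6,800 (Jules) > 5,525 (Mira) > 4,025 (Hana) > 2,575 (Ana) > …
Every bidder forfeits their bid regardless of winning.
Revenue = 700 + 8,625 + 6,800 + 7,775 + 4,025 + 2,575 + 5,525 = £36,025.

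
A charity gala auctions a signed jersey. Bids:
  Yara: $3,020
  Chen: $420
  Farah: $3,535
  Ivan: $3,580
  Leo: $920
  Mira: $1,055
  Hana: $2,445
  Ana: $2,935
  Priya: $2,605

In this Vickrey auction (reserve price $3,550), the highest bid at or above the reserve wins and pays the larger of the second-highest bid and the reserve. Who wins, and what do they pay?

Rule: the highest bid at or above the reserve wins and pays the larger of the second-highest bid and the reserve.
Bids ranked: 3,580 (Ivan) > 3,535 (Farah) > 3,020 (Yara) > 2,935 (Ana) > 2,605 (Priya) > 2,445 (Hana) > …
Ivan has the top bid at or above the reserve ($3,580).
Second-highest bid $3,535 is below the reserve $3,550, so the reserve binds → payment $3,550.

Ivan pays $3,550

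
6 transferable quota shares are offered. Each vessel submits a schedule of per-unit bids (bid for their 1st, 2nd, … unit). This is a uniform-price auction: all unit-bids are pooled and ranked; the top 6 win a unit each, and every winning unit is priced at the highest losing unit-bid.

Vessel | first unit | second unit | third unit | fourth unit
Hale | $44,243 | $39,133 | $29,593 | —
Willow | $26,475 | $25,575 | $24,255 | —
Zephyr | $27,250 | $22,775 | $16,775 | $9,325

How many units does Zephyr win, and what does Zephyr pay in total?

Zephyr: 1 unit, pays $24,255

Pooled unit-bids ranked (top 6): 44,243 (Hale-1), 39,133 (Hale-2), 29,593 (Hale-3), 27,250 (Zephyr-1), 26,475 (Willow-1), 25,575 (Willow-2)
Highest rejected unit-bid = $24,255.
Zephyr wins 1 unit(s) at $24,255 each.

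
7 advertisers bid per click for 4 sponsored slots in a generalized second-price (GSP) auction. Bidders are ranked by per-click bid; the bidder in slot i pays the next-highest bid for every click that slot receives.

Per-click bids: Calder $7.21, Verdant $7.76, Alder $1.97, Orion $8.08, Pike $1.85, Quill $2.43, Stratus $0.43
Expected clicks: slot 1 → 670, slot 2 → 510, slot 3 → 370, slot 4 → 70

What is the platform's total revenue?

Total revenue: $9913.30

Sorting advertisers: $8.08 (Orion) > $7.76 (Verdant) > $7.21 (Calder) > $2.43 (Quill) > $1.97 (Alder) > …
Slot 1: Orion pays $7.76 × 670 = $5199.20
Slot 2: Verdant pays $7.21 × 510 = $3677.10
Slot 3: Calder pays $2.43 × 370 = $899.10
Slot 4: Quill pays $1.97 × 70 = $137.90
Total = $9913.30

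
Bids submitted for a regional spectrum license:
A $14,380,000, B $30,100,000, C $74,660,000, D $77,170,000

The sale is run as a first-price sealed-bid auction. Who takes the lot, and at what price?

D pays $77,170,000

Bids ranked: 77,170,000 (D) > 74,660,000 (C) > 30,100,000 (B) > 14,380,000 (A)
First-price: D pays what they bid, $77,170,000.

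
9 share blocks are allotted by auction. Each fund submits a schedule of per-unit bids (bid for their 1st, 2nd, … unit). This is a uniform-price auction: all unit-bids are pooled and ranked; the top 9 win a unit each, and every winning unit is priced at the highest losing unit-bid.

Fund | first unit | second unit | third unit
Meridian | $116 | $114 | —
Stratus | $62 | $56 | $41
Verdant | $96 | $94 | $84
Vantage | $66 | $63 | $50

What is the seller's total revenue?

Merging the schedules and taking the best 9: 116 (Meridian-1), 114 (Meridian-2), 96 (Verdant-1), 94 (Verdant-2), 84 (Verdant-3), 66 (Vantage-1), 63 (Vantage-2), 62 (Stratus-1), 56 (Stratus-2)
The (k+1)-th unit-bid is $50.
Allocation: Meridian 2, Stratus 2, Vantage 2, Verdant 3. Every unit priced at $50.
Revenue = 9 × 50 = $450.

Total revenue: $450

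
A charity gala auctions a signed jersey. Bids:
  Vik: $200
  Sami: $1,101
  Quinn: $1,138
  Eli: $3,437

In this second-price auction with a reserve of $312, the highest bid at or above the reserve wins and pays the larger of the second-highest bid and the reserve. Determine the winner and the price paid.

Sorting bids: 3,437 (Eli) > 1,138 (Quinn) > 1,101 (Sami) > 200 (Vik)
Highest eligible bid: Eli at $3,437.
Second-highest bid $1,138 exceeds the reserve $312 → payment $1,138.

Eli pays $1,138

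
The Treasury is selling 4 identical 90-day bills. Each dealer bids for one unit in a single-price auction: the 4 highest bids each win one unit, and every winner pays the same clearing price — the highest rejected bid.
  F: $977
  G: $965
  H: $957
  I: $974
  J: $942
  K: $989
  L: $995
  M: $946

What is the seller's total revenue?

Total revenue: $3,860

Bids ranked high→low: 995 (L), 989 (K), 977 (F), 974 (I), 965 (G), 957 (H), …
Top 4: L, K, F, I.
Clearing price = highest rejected bid = $965.
Total revenue = 4 × $965 = $3,860.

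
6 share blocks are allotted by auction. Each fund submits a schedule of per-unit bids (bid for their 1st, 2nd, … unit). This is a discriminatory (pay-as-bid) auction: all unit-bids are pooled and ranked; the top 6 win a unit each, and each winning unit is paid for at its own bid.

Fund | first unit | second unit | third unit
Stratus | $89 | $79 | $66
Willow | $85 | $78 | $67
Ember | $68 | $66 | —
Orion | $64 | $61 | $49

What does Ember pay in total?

Ember pays $68

Pooled unit-bids ranked (top 6): 89 (Stratus-1), 85 (Willow-1), 79 (Stratus-2), 78 (Willow-2), 68 (Ember-1), 67 (Willow-3)
Next rejected bid: $66 (not a price — pay-as-bid).
Ember's winning unit-bids: 68 = $68.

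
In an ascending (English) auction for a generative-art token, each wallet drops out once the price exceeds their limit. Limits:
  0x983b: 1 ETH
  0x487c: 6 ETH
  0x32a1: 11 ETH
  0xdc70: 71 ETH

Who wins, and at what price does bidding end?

0xdc70 wins at 11 ETH

Sorting limits: 71 (0xdc70) > 11 (0x32a1) > 6 (0x487c) > 1 (0x983b)
Once the price passes 11 ETH, only 0xdc70 is left; the hammer falls at 0x32a1's limit of 11 ETH.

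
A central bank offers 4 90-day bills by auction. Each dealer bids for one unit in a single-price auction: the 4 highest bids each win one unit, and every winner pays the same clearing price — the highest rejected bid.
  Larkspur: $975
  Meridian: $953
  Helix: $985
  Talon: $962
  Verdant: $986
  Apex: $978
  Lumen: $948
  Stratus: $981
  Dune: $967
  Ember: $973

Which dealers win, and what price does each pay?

Verdant, Helix, Stratus, Apex; each pays $975

Bids ranked high→low: 986 (Verdant), 985 (Helix), 981 (Stratus), 978 (Apex), 975 (Larkspur), 973 (Ember), …
The 4 highest are Verdant, Helix, Stratus, Apex.
First losing bid is Larkspur's $975, which sets the uniform price.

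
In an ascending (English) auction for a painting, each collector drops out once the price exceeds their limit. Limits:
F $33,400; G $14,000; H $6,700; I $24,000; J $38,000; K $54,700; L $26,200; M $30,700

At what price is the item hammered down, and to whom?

K wins at $38,000

Rule: the price rises until one bidder remains; the winner pays the price at which the last rival dropped out.
Sorting limits: 54,700 (K) > 38,000 (J) > 33,400 (F) > 30,700 (M) > 26,200 (L) > 24,000 (I) > …
Once the price passes $38,000, only K is left; the hammer falls at J's limit of $38,000.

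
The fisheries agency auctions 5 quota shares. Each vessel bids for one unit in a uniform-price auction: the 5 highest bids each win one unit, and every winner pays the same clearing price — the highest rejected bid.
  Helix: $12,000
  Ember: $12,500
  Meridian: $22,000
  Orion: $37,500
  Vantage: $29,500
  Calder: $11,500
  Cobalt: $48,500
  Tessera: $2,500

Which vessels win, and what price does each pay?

Cobalt, Orion, Vantage, Meridian, Ember; each pays $12,000

Bids ranked high→low: 48,500 (Cobalt), 37,500 (Orion), 29,500 (Vantage), 22,000 (Meridian), 12,500 (Ember), 12,000 (Helix), 11,500 (Calder), …
Top 5: Cobalt, Orion, Vantage, Meridian, Ember.
Clearing price = highest rejected bid = $12,000.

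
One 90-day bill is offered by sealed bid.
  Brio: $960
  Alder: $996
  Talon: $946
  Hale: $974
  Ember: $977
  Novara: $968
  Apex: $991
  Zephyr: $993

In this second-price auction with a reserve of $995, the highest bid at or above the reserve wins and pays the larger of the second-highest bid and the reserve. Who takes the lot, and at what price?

Second-price auction with a reserve of $995: the highest bid at or above the reserve wins and pays the larger of the second-highest bid and the reserve.
Bids in order: 996 (Alder) > 993 (Zephyr) > 991 (Apex) > 977 (Ember) > 974 (Hale) > 968 (Novara) > …
Highest eligible bid: Alder at $996.
Second-highest bid $993 is below the reserve $995, so the reserve binds → payment $995.

Alder pays $995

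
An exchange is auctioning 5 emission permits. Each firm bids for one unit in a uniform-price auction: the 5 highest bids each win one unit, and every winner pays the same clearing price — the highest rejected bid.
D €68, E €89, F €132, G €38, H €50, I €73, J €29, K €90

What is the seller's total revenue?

Total revenue: €250

Ordering the bids: 132 (F), 90 (K), 89 (E), 73 (I), 68 (D), 50 (H), 38 (G), …
Top 5: F, K, E, I, D.
Highest unsuccessful bid: €50 → clearing price.
Total revenue = 5 × €50 = €250.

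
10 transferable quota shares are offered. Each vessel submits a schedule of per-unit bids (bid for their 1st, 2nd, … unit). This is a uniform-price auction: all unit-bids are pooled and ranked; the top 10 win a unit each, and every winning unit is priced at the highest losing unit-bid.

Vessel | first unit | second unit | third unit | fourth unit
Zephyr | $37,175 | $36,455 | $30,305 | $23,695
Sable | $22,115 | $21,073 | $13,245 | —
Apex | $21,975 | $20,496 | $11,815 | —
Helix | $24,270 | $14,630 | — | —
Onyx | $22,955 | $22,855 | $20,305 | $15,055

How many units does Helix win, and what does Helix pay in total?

Helix: 1 unit, pays $20,496

All unit-bids, highest first — top 10: 37,175 (Zephyr-1), 36,455 (Zephyr-2), 30,305 (Zephyr-3), 24,270 (Helix-1), 23,695 (Zephyr-4), 22,955 (Onyx-1), 22,855 (Onyx-2), 22,115 (Sable-1), 21,975 (Apex-1), 21,073 (Sable-2)
Highest rejected unit-bid = $20,496.
Helix wins 1 unit(s) at $20,496 each.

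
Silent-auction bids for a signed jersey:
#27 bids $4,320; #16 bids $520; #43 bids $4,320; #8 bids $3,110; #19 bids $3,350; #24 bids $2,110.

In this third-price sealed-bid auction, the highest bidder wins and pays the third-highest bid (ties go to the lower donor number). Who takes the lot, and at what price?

#27 pays $3,350

Third-price sealed-bid auction: the highest bidder wins and pays the third-highest bid.
Sorting bids: 4,320 (#27) > 4,320 (#43) > 3,350 (#19) > 3,110 (#8) > 2,110 (#24) > 520 (#16)
Tie at $4,320 → #27 wins by tie-break.
#27 wins; payment is bid #3 in the ranking = $3,350.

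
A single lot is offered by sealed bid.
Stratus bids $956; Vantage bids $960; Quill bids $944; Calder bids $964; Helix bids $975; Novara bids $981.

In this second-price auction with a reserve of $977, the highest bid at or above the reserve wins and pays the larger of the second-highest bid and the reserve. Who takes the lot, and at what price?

Novara pays $977

Bids ranked: 981 (Novara) > 975 (Helix) > 964 (Calder) > 960 (Vantage) > 956 (Stratus) > 944 (Quill)
Highest eligible bid: Novara at $981.
Second-highest bid $975 is below the reserve $977, so the reserve binds → payment $977.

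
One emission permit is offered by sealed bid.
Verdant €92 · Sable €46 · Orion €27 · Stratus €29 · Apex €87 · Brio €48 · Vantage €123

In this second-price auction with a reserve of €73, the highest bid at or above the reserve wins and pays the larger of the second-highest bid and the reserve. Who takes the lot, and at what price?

Bids ranked: 123 (Vantage) > 92 (Verdant) > 87 (Apex) > 48 (Brio) > 46 (Sable) > 29 (Stratus) > …
Highest eligible bid: Vantage at €123.
max(second-highest €92, reserve €73) = €92; the reserve does not bind.

Vantage pays €92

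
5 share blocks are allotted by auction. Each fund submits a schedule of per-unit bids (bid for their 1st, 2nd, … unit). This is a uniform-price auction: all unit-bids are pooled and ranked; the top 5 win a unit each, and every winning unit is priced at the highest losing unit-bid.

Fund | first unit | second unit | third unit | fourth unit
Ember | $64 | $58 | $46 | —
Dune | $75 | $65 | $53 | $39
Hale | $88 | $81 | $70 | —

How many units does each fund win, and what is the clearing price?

Dune 2, Hale 3; clearing price $64

Merging the schedules and taking the best 5: 88 (Hale-1), 81 (Hale-2), 75 (Dune-1), 70 (Hale-3), 65 (Dune-2)
The (k+1)-th unit-bid is $64.
Allocation: Dune 2, Hale 3.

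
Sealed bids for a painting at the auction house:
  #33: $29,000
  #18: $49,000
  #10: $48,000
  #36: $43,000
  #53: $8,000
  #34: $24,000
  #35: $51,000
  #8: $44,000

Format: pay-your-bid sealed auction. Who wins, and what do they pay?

#35 pays $51,000

Bids in order: 51,000 (#35) > 49,000 (#18) > 48,000 (#10) > 44,000 (#8) > 43,000 (#36) > 29,000 (#33) > …
#35 has the highest bid and pays exactly that: $51,000.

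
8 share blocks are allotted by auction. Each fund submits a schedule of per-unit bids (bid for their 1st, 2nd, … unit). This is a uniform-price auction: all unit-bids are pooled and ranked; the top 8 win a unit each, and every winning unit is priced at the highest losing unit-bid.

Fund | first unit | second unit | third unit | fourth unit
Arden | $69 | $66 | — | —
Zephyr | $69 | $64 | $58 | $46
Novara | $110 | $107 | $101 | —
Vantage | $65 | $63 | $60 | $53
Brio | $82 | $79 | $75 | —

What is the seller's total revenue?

Total revenue: $528

Merging the schedules and taking the best 8: 110 (Novara-1), 107 (Novara-2), 101 (Novara-3), 82 (Brio-1), 79 (Brio-2), 75 (Brio-3), 69 (Arden-1), 69 (Zephyr-1)
First bid not allocated: $66.
Allocation: Arden 1, Brio 3, Novara 3, Zephyr 1. Every unit priced at $66.
Revenue = 8 × 66 = $528.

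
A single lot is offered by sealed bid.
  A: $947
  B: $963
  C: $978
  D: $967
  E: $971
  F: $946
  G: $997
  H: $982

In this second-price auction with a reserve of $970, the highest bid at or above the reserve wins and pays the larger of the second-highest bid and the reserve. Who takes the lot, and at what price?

G pays $982

Rule: the highest bid at or above the reserve wins and pays the larger of the second-highest bid and the reserve.
Bids ranked: 997 (G) > 982 (H) > 978 (C) > 971 (E) > 967 (D) > 963 (B) > …
Highest eligible bid: G at $997.
max(second-highest $982, reserve $970) = $982; the reserve does not bind.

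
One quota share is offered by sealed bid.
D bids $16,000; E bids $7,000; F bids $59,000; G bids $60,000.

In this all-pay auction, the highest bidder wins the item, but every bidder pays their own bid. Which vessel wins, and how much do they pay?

All-pay auction: the highest bidder wins the item, but every bidder pays their own bid.
Sorting bids: 60,000 (G) > 59,000 (F) > 16,000 (D) > 7,000 (E)
G wins with the top bid; all bids are sunk regardless.

G pays $60,000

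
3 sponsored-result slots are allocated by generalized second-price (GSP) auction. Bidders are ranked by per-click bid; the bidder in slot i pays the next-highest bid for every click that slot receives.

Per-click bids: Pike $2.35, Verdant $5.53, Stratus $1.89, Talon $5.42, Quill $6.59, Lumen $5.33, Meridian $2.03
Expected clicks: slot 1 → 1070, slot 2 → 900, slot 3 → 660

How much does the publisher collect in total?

Total revenue: $14312.90

Ranked by bid: $6.59 (Quill) > $5.53 (Verdant) > $5.42 (Talon) > $5.33 (Lumen) > …
Slot 1: Quill pays $5.53 × 1070 = $5917.10
Slot 2: Verdant pays $5.42 × 900 = $4878.00
Slot 3: Talon pays $5.33 × 660 = $3517.80
Total = $14312.90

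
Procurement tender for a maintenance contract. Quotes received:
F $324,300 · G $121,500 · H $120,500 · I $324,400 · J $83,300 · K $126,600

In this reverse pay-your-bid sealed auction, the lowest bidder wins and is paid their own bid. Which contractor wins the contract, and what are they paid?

J is paid $83,300

Bids ranked: 83,300 (J) < 120,500 (H) < 121,500 (G) < 126,600 (K) < 324,300 (F) < 324,400 (I)
J has the lowest bid and is paid exactly that: $83,300.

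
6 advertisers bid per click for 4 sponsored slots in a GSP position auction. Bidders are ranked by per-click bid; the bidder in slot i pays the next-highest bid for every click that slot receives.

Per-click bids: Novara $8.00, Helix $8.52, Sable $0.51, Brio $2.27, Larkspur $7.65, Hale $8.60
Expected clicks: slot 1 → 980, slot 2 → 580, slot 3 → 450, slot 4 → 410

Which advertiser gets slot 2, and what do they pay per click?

Sorting advertisers: $8.60 (Hale) > $8.52 (Helix) > $8.00 (Novara) > $7.65 (Larkspur) > $2.27 (Brio) > …
Slot 2 goes to the second-ranked bidder, Helix, who pays the next bid down: $8.00/click.

Helix; $8.00 per click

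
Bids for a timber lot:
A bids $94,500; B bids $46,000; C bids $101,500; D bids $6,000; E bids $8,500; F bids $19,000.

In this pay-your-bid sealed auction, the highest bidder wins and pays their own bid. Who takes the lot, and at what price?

C pays $101,500

Bids in order: 101,500 (C) > 94,500 (A) > 46,000 (B) > 19,000 (F) > 8,500 (E) > 6,000 (D)
First-price: C pays what they bid, $101,500.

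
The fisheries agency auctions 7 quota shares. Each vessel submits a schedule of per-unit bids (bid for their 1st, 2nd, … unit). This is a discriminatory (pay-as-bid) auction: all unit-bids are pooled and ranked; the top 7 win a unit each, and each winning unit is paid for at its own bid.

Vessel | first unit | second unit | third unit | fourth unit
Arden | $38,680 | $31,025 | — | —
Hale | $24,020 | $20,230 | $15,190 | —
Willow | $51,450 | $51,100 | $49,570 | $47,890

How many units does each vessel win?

Arden 2, Hale 1, Willow 4

All unit-bids, highest first — top 7: 51,450 (Willow-1), 51,100 (Willow-2), 49,570 (Willow-3), 47,890 (Willow-4), 38,680 (Arden-1), 31,025 (Arden-2), 24,020 (Hale-1)
Next rejected bid: $20,230 (not a price — pay-as-bid).
Allocation: Arden 2, Hale 1, Willow 4.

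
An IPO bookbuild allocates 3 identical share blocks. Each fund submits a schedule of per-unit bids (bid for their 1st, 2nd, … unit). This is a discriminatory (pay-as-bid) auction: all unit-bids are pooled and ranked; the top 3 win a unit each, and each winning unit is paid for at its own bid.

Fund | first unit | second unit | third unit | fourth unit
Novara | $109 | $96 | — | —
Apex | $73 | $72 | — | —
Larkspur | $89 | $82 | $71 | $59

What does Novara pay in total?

Merging the schedules and taking the best 3: 109 (Novara-1), 96 (Novara-2), 89 (Larkspur-1)
Next rejected bid: $82 (not a price — pay-as-bid).
Novara's winning unit-bids: 109 + 96 = $205.

Novara pays $205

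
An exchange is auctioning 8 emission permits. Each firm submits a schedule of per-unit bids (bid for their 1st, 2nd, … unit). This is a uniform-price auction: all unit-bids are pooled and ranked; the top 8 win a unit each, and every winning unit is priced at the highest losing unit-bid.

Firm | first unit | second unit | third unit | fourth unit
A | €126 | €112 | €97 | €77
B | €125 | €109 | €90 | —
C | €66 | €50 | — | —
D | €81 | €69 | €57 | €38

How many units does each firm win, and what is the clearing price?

Pooled unit-bids ranked (top 8): 126 (A-1), 125 (B-1), 112 (A-2), 109 (B-2), 97 (A-3), 90 (B-3), 81 (D-1), 77 (A-4)
First bid not allocated: €69.
Allocation: A 4, B 3, D 1.

A 4, B 3, D 1; clearing price €69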